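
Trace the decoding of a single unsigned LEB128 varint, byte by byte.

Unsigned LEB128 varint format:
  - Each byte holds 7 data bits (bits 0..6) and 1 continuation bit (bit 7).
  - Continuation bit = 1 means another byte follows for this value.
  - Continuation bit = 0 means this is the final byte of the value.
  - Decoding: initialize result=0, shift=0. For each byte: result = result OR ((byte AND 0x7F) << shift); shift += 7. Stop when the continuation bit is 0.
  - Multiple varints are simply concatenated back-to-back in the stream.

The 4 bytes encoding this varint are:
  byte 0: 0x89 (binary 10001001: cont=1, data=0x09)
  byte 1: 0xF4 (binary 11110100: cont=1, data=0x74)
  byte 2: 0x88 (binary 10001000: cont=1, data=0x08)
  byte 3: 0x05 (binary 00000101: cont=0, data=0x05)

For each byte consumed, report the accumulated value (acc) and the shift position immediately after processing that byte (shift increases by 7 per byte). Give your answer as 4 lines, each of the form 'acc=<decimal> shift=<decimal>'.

Answer: acc=9 shift=7
acc=14857 shift=14
acc=145929 shift=21
acc=10631689 shift=28

Derivation:
byte 0=0x89: payload=0x09=9, contrib = 9<<0 = 9; acc -> 9, shift -> 7
byte 1=0xF4: payload=0x74=116, contrib = 116<<7 = 14848; acc -> 14857, shift -> 14
byte 2=0x88: payload=0x08=8, contrib = 8<<14 = 131072; acc -> 145929, shift -> 21
byte 3=0x05: payload=0x05=5, contrib = 5<<21 = 10485760; acc -> 10631689, shift -> 28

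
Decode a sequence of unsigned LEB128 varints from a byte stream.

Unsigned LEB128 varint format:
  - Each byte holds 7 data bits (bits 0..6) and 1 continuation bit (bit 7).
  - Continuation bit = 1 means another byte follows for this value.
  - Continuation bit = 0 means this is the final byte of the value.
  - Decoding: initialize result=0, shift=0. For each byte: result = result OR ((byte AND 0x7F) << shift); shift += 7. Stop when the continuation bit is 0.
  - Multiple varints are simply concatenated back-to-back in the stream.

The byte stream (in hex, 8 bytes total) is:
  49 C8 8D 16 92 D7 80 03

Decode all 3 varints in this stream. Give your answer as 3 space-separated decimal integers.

Answer: 73 362184 6302610

Derivation:
  byte[0]=0x49 cont=0 payload=0x49=73: acc |= 73<<0 -> acc=73 shift=7 [end]
Varint 1: bytes[0:1] = 49 -> value 73 (1 byte(s))
  byte[1]=0xC8 cont=1 payload=0x48=72: acc |= 72<<0 -> acc=72 shift=7
  byte[2]=0x8D cont=1 payload=0x0D=13: acc |= 13<<7 -> acc=1736 shift=14
  byte[3]=0x16 cont=0 payload=0x16=22: acc |= 22<<14 -> acc=362184 shift=21 [end]
Varint 2: bytes[1:4] = C8 8D 16 -> value 362184 (3 byte(s))
  byte[4]=0x92 cont=1 payload=0x12=18: acc |= 18<<0 -> acc=18 shift=7
  byte[5]=0xD7 cont=1 payload=0x57=87: acc |= 87<<7 -> acc=11154 shift=14
  byte[6]=0x80 cont=1 payload=0x00=0: acc |= 0<<14 -> acc=11154 shift=21
  byte[7]=0x03 cont=0 payload=0x03=3: acc |= 3<<21 -> acc=6302610 shift=28 [end]
Varint 3: bytes[4:8] = 92 D7 80 03 -> value 6302610 (4 byte(s))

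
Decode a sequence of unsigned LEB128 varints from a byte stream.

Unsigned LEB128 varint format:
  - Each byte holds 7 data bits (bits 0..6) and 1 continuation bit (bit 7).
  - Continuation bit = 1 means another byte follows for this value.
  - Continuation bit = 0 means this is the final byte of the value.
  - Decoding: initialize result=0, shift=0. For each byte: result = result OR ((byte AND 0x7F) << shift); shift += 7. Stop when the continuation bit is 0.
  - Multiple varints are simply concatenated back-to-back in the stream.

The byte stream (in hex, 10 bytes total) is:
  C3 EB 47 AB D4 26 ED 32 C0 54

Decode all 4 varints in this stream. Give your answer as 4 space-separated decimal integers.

  byte[0]=0xC3 cont=1 payload=0x43=67: acc |= 67<<0 -> acc=67 shift=7
  byte[1]=0xEB cont=1 payload=0x6B=107: acc |= 107<<7 -> acc=13763 shift=14
  byte[2]=0x47 cont=0 payload=0x47=71: acc |= 71<<14 -> acc=1177027 shift=21 [end]
Varint 1: bytes[0:3] = C3 EB 47 -> value 1177027 (3 byte(s))
  byte[3]=0xAB cont=1 payload=0x2B=43: acc |= 43<<0 -> acc=43 shift=7
  byte[4]=0xD4 cont=1 payload=0x54=84: acc |= 84<<7 -> acc=10795 shift=14
  byte[5]=0x26 cont=0 payload=0x26=38: acc |= 38<<14 -> acc=633387 shift=21 [end]
Varint 2: bytes[3:6] = AB D4 26 -> value 633387 (3 byte(s))
  byte[6]=0xED cont=1 payload=0x6D=109: acc |= 109<<0 -> acc=109 shift=7
  byte[7]=0x32 cont=0 payload=0x32=50: acc |= 50<<7 -> acc=6509 shift=14 [end]
Varint 3: bytes[6:8] = ED 32 -> value 6509 (2 byte(s))
  byte[8]=0xC0 cont=1 payload=0x40=64: acc |= 64<<0 -> acc=64 shift=7
  byte[9]=0x54 cont=0 payload=0x54=84: acc |= 84<<7 -> acc=10816 shift=14 [end]
Varint 4: bytes[8:10] = C0 54 -> value 10816 (2 byte(s))

Answer: 1177027 633387 6509 10816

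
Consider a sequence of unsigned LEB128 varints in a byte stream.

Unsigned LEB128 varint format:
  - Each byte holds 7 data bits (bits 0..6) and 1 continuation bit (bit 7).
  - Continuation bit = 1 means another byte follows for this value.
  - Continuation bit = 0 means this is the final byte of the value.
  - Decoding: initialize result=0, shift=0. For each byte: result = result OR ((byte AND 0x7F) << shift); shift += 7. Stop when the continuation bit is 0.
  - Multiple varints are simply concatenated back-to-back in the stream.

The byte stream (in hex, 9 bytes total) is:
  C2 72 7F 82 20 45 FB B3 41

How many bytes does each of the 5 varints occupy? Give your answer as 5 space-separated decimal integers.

Answer: 2 1 2 1 3

Derivation:
  byte[0]=0xC2 cont=1 payload=0x42=66: acc |= 66<<0 -> acc=66 shift=7
  byte[1]=0x72 cont=0 payload=0x72=114: acc |= 114<<7 -> acc=14658 shift=14 [end]
Varint 1: bytes[0:2] = C2 72 -> value 14658 (2 byte(s))
  byte[2]=0x7F cont=0 payload=0x7F=127: acc |= 127<<0 -> acc=127 shift=7 [end]
Varint 2: bytes[2:3] = 7F -> value 127 (1 byte(s))
  byte[3]=0x82 cont=1 payload=0x02=2: acc |= 2<<0 -> acc=2 shift=7
  byte[4]=0x20 cont=0 payload=0x20=32: acc |= 32<<7 -> acc=4098 shift=14 [end]
Varint 3: bytes[3:5] = 82 20 -> value 4098 (2 byte(s))
  byte[5]=0x45 cont=0 payload=0x45=69: acc |= 69<<0 -> acc=69 shift=7 [end]
Varint 4: bytes[5:6] = 45 -> value 69 (1 byte(s))
  byte[6]=0xFB cont=1 payload=0x7B=123: acc |= 123<<0 -> acc=123 shift=7
  byte[7]=0xB3 cont=1 payload=0x33=51: acc |= 51<<7 -> acc=6651 shift=14
  byte[8]=0x41 cont=0 payload=0x41=65: acc |= 65<<14 -> acc=1071611 shift=21 [end]
Varint 5: bytes[6:9] = FB B3 41 -> value 1071611 (3 byte(s))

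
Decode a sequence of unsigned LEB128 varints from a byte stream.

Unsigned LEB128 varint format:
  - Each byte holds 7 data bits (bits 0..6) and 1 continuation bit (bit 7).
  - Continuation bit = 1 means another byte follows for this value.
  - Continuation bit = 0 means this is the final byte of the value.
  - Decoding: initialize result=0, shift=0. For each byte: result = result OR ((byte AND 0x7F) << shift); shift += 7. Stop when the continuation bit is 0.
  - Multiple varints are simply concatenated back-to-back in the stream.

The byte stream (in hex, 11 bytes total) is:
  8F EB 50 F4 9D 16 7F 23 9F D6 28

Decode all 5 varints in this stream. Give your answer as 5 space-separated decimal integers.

  byte[0]=0x8F cont=1 payload=0x0F=15: acc |= 15<<0 -> acc=15 shift=7
  byte[1]=0xEB cont=1 payload=0x6B=107: acc |= 107<<7 -> acc=13711 shift=14
  byte[2]=0x50 cont=0 payload=0x50=80: acc |= 80<<14 -> acc=1324431 shift=21 [end]
Varint 1: bytes[0:3] = 8F EB 50 -> value 1324431 (3 byte(s))
  byte[3]=0xF4 cont=1 payload=0x74=116: acc |= 116<<0 -> acc=116 shift=7
  byte[4]=0x9D cont=1 payload=0x1D=29: acc |= 29<<7 -> acc=3828 shift=14
  byte[5]=0x16 cont=0 payload=0x16=22: acc |= 22<<14 -> acc=364276 shift=21 [end]
Varint 2: bytes[3:6] = F4 9D 16 -> value 364276 (3 byte(s))
  byte[6]=0x7F cont=0 payload=0x7F=127: acc |= 127<<0 -> acc=127 shift=7 [end]
Varint 3: bytes[6:7] = 7F -> value 127 (1 byte(s))
  byte[7]=0x23 cont=0 payload=0x23=35: acc |= 35<<0 -> acc=35 shift=7 [end]
Varint 4: bytes[7:8] = 23 -> value 35 (1 byte(s))
  byte[8]=0x9F cont=1 payload=0x1F=31: acc |= 31<<0 -> acc=31 shift=7
  byte[9]=0xD6 cont=1 payload=0x56=86: acc |= 86<<7 -> acc=11039 shift=14
  byte[10]=0x28 cont=0 payload=0x28=40: acc |= 40<<14 -> acc=666399 shift=21 [end]
Varint 5: bytes[8:11] = 9F D6 28 -> value 666399 (3 byte(s))

Answer: 1324431 364276 127 35 666399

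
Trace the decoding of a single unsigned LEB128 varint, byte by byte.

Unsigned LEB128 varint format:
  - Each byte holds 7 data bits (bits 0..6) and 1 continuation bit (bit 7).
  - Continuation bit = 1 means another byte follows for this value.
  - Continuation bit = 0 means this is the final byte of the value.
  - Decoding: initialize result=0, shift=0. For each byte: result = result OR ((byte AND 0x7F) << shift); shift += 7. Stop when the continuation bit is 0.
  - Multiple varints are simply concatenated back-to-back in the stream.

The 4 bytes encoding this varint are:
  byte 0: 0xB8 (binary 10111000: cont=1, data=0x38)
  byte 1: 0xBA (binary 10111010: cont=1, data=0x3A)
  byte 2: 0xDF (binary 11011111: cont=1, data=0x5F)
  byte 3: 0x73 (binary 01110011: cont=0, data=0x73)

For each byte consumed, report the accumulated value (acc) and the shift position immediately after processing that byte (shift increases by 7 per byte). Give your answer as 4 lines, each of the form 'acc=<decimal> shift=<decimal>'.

byte 0=0xB8: payload=0x38=56, contrib = 56<<0 = 56; acc -> 56, shift -> 7
byte 1=0xBA: payload=0x3A=58, contrib = 58<<7 = 7424; acc -> 7480, shift -> 14
byte 2=0xDF: payload=0x5F=95, contrib = 95<<14 = 1556480; acc -> 1563960, shift -> 21
byte 3=0x73: payload=0x73=115, contrib = 115<<21 = 241172480; acc -> 242736440, shift -> 28

Answer: acc=56 shift=7
acc=7480 shift=14
acc=1563960 shift=21
acc=242736440 shift=28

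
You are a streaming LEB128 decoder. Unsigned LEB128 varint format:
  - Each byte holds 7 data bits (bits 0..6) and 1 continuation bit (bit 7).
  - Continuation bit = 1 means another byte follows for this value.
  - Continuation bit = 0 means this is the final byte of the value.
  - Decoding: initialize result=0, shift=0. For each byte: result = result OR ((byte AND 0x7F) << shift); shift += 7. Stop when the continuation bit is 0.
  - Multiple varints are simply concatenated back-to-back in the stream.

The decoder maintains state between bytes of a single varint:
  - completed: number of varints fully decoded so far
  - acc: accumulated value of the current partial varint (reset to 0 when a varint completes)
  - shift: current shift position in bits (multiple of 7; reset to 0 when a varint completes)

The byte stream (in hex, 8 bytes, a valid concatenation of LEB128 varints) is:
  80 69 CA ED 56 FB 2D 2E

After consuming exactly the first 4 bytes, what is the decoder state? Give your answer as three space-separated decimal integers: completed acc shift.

byte[0]=0x80 cont=1 payload=0x00: acc |= 0<<0 -> completed=0 acc=0 shift=7
byte[1]=0x69 cont=0 payload=0x69: varint #1 complete (value=13440); reset -> completed=1 acc=0 shift=0
byte[2]=0xCA cont=1 payload=0x4A: acc |= 74<<0 -> completed=1 acc=74 shift=7
byte[3]=0xED cont=1 payload=0x6D: acc |= 109<<7 -> completed=1 acc=14026 shift=14

Answer: 1 14026 14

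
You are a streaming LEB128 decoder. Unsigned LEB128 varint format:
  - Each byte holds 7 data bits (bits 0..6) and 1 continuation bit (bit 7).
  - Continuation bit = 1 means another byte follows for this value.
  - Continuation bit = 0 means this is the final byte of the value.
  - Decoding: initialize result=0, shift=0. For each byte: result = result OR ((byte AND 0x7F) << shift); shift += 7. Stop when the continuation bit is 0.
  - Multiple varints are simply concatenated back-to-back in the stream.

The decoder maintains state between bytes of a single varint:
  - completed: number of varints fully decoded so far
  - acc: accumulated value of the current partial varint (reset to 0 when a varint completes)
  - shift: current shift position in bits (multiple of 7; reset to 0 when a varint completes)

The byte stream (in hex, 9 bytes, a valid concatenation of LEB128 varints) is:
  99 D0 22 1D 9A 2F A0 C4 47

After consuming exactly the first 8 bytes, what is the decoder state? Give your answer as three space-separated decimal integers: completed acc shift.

Answer: 3 8736 14

Derivation:
byte[0]=0x99 cont=1 payload=0x19: acc |= 25<<0 -> completed=0 acc=25 shift=7
byte[1]=0xD0 cont=1 payload=0x50: acc |= 80<<7 -> completed=0 acc=10265 shift=14
byte[2]=0x22 cont=0 payload=0x22: varint #1 complete (value=567321); reset -> completed=1 acc=0 shift=0
byte[3]=0x1D cont=0 payload=0x1D: varint #2 complete (value=29); reset -> completed=2 acc=0 shift=0
byte[4]=0x9A cont=1 payload=0x1A: acc |= 26<<0 -> completed=2 acc=26 shift=7
byte[5]=0x2F cont=0 payload=0x2F: varint #3 complete (value=6042); reset -> completed=3 acc=0 shift=0
byte[6]=0xA0 cont=1 payload=0x20: acc |= 32<<0 -> completed=3 acc=32 shift=7
byte[7]=0xC4 cont=1 payload=0x44: acc |= 68<<7 -> completed=3 acc=8736 shift=14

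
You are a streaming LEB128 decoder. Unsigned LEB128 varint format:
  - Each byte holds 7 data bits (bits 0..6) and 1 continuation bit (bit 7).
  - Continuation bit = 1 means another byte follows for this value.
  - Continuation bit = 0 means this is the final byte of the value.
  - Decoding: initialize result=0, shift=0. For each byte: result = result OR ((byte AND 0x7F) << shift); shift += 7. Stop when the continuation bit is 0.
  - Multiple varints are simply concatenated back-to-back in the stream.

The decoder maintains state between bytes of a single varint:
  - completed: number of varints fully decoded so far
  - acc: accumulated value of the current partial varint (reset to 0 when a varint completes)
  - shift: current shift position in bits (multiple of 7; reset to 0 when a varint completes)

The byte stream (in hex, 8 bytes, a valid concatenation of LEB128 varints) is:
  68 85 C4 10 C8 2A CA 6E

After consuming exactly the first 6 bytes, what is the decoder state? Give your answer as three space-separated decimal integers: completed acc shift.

Answer: 3 0 0

Derivation:
byte[0]=0x68 cont=0 payload=0x68: varint #1 complete (value=104); reset -> completed=1 acc=0 shift=0
byte[1]=0x85 cont=1 payload=0x05: acc |= 5<<0 -> completed=1 acc=5 shift=7
byte[2]=0xC4 cont=1 payload=0x44: acc |= 68<<7 -> completed=1 acc=8709 shift=14
byte[3]=0x10 cont=0 payload=0x10: varint #2 complete (value=270853); reset -> completed=2 acc=0 shift=0
byte[4]=0xC8 cont=1 payload=0x48: acc |= 72<<0 -> completed=2 acc=72 shift=7
byte[5]=0x2A cont=0 payload=0x2A: varint #3 complete (value=5448); reset -> completed=3 acc=0 shift=0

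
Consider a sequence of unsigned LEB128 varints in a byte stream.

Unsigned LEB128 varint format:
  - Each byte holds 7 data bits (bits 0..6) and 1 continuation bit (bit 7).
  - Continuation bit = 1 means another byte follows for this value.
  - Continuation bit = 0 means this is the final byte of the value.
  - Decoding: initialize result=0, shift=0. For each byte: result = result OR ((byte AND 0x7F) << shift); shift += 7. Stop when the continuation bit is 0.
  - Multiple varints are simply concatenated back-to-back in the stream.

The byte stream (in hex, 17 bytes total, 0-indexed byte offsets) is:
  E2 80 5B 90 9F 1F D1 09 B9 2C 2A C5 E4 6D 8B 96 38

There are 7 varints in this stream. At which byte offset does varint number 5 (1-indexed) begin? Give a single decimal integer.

Answer: 10

Derivation:
  byte[0]=0xE2 cont=1 payload=0x62=98: acc |= 98<<0 -> acc=98 shift=7
  byte[1]=0x80 cont=1 payload=0x00=0: acc |= 0<<7 -> acc=98 shift=14
  byte[2]=0x5B cont=0 payload=0x5B=91: acc |= 91<<14 -> acc=1491042 shift=21 [end]
Varint 1: bytes[0:3] = E2 80 5B -> value 1491042 (3 byte(s))
  byte[3]=0x90 cont=1 payload=0x10=16: acc |= 16<<0 -> acc=16 shift=7
  byte[4]=0x9F cont=1 payload=0x1F=31: acc |= 31<<7 -> acc=3984 shift=14
  byte[5]=0x1F cont=0 payload=0x1F=31: acc |= 31<<14 -> acc=511888 shift=21 [end]
Varint 2: bytes[3:6] = 90 9F 1F -> value 511888 (3 byte(s))
  byte[6]=0xD1 cont=1 payload=0x51=81: acc |= 81<<0 -> acc=81 shift=7
  byte[7]=0x09 cont=0 payload=0x09=9: acc |= 9<<7 -> acc=1233 shift=14 [end]
Varint 3: bytes[6:8] = D1 09 -> value 1233 (2 byte(s))
  byte[8]=0xB9 cont=1 payload=0x39=57: acc |= 57<<0 -> acc=57 shift=7
  byte[9]=0x2C cont=0 payload=0x2C=44: acc |= 44<<7 -> acc=5689 shift=14 [end]
Varint 4: bytes[8:10] = B9 2C -> value 5689 (2 byte(s))
  byte[10]=0x2A cont=0 payload=0x2A=42: acc |= 42<<0 -> acc=42 shift=7 [end]
Varint 5: bytes[10:11] = 2A -> value 42 (1 byte(s))
  byte[11]=0xC5 cont=1 payload=0x45=69: acc |= 69<<0 -> acc=69 shift=7
  byte[12]=0xE4 cont=1 payload=0x64=100: acc |= 100<<7 -> acc=12869 shift=14
  byte[13]=0x6D cont=0 payload=0x6D=109: acc |= 109<<14 -> acc=1798725 shift=21 [end]
Varint 6: bytes[11:14] = C5 E4 6D -> value 1798725 (3 byte(s))
  byte[14]=0x8B cont=1 payload=0x0B=11: acc |= 11<<0 -> acc=11 shift=7
  byte[15]=0x96 cont=1 payload=0x16=22: acc |= 22<<7 -> acc=2827 shift=14
  byte[16]=0x38 cont=0 payload=0x38=56: acc |= 56<<14 -> acc=920331 shift=21 [end]
Varint 7: bytes[14:17] = 8B 96 38 -> value 920331 (3 byte(s))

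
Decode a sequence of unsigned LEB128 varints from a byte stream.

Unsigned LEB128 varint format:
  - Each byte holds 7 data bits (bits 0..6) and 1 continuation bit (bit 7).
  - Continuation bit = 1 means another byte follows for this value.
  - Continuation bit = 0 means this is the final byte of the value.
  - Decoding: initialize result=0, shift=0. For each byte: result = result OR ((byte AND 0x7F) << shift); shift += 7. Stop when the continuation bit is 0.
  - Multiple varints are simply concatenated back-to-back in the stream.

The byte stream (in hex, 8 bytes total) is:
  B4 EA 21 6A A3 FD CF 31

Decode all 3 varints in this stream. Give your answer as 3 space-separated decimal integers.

Answer: 554292 106 104070819

Derivation:
  byte[0]=0xB4 cont=1 payload=0x34=52: acc |= 52<<0 -> acc=52 shift=7
  byte[1]=0xEA cont=1 payload=0x6A=106: acc |= 106<<7 -> acc=13620 shift=14
  byte[2]=0x21 cont=0 payload=0x21=33: acc |= 33<<14 -> acc=554292 shift=21 [end]
Varint 1: bytes[0:3] = B4 EA 21 -> value 554292 (3 byte(s))
  byte[3]=0x6A cont=0 payload=0x6A=106: acc |= 106<<0 -> acc=106 shift=7 [end]
Varint 2: bytes[3:4] = 6A -> value 106 (1 byte(s))
  byte[4]=0xA3 cont=1 payload=0x23=35: acc |= 35<<0 -> acc=35 shift=7
  byte[5]=0xFD cont=1 payload=0x7D=125: acc |= 125<<7 -> acc=16035 shift=14
  byte[6]=0xCF cont=1 payload=0x4F=79: acc |= 79<<14 -> acc=1310371 shift=21
  byte[7]=0x31 cont=0 payload=0x31=49: acc |= 49<<21 -> acc=104070819 shift=28 [end]
Varint 3: bytes[4:8] = A3 FD CF 31 -> value 104070819 (4 byte(s))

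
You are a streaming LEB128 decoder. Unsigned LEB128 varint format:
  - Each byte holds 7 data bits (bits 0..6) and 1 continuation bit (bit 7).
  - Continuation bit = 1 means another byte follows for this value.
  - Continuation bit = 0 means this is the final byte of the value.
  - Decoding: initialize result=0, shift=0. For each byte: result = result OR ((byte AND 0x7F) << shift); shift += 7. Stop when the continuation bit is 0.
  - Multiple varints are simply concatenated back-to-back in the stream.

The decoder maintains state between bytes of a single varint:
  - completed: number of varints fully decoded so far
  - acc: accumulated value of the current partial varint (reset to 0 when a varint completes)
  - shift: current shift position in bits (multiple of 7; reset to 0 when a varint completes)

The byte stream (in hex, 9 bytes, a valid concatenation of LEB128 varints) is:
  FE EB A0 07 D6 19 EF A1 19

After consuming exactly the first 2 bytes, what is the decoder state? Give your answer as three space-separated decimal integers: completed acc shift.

byte[0]=0xFE cont=1 payload=0x7E: acc |= 126<<0 -> completed=0 acc=126 shift=7
byte[1]=0xEB cont=1 payload=0x6B: acc |= 107<<7 -> completed=0 acc=13822 shift=14

Answer: 0 13822 14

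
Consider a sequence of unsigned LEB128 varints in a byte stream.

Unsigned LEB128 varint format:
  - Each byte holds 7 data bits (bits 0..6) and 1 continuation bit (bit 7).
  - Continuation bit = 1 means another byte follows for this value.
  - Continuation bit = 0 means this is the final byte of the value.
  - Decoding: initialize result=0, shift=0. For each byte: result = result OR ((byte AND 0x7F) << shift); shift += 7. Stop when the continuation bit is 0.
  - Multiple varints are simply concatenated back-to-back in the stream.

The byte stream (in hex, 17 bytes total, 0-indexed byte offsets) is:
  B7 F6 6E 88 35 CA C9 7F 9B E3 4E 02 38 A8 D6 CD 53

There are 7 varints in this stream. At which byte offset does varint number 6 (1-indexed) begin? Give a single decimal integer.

  byte[0]=0xB7 cont=1 payload=0x37=55: acc |= 55<<0 -> acc=55 shift=7
  byte[1]=0xF6 cont=1 payload=0x76=118: acc |= 118<<7 -> acc=15159 shift=14
  byte[2]=0x6E cont=0 payload=0x6E=110: acc |= 110<<14 -> acc=1817399 shift=21 [end]
Varint 1: bytes[0:3] = B7 F6 6E -> value 1817399 (3 byte(s))
  byte[3]=0x88 cont=1 payload=0x08=8: acc |= 8<<0 -> acc=8 shift=7
  byte[4]=0x35 cont=0 payload=0x35=53: acc |= 53<<7 -> acc=6792 shift=14 [end]
Varint 2: bytes[3:5] = 88 35 -> value 6792 (2 byte(s))
  byte[5]=0xCA cont=1 payload=0x4A=74: acc |= 74<<0 -> acc=74 shift=7
  byte[6]=0xC9 cont=1 payload=0x49=73: acc |= 73<<7 -> acc=9418 shift=14
  byte[7]=0x7F cont=0 payload=0x7F=127: acc |= 127<<14 -> acc=2090186 shift=21 [end]
Varint 3: bytes[5:8] = CA C9 7F -> value 2090186 (3 byte(s))
  byte[8]=0x9B cont=1 payload=0x1B=27: acc |= 27<<0 -> acc=27 shift=7
  byte[9]=0xE3 cont=1 payload=0x63=99: acc |= 99<<7 -> acc=12699 shift=14
  byte[10]=0x4E cont=0 payload=0x4E=78: acc |= 78<<14 -> acc=1290651 shift=21 [end]
Varint 4: bytes[8:11] = 9B E3 4E -> value 1290651 (3 byte(s))
  byte[11]=0x02 cont=0 payload=0x02=2: acc |= 2<<0 -> acc=2 shift=7 [end]
Varint 5: bytes[11:12] = 02 -> value 2 (1 byte(s))
  byte[12]=0x38 cont=0 payload=0x38=56: acc |= 56<<0 -> acc=56 shift=7 [end]
Varint 6: bytes[12:13] = 38 -> value 56 (1 byte(s))
  byte[13]=0xA8 cont=1 payload=0x28=40: acc |= 40<<0 -> acc=40 shift=7
  byte[14]=0xD6 cont=1 payload=0x56=86: acc |= 86<<7 -> acc=11048 shift=14
  byte[15]=0xCD cont=1 payload=0x4D=77: acc |= 77<<14 -> acc=1272616 shift=21
  byte[16]=0x53 cont=0 payload=0x53=83: acc |= 83<<21 -> acc=175336232 shift=28 [end]
Varint 7: bytes[13:17] = A8 D6 CD 53 -> value 175336232 (4 byte(s))

Answer: 12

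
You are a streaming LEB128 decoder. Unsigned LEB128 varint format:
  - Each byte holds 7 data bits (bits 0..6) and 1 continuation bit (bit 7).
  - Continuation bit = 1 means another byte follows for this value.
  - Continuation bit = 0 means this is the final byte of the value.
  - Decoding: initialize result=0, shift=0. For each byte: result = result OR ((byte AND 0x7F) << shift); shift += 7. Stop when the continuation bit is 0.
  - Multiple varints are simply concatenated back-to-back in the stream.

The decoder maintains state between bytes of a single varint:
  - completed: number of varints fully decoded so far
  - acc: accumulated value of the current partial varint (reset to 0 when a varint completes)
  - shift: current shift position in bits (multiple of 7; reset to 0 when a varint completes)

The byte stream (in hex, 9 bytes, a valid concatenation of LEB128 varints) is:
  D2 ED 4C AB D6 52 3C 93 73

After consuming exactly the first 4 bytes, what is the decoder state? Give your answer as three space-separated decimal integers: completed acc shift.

Answer: 1 43 7

Derivation:
byte[0]=0xD2 cont=1 payload=0x52: acc |= 82<<0 -> completed=0 acc=82 shift=7
byte[1]=0xED cont=1 payload=0x6D: acc |= 109<<7 -> completed=0 acc=14034 shift=14
byte[2]=0x4C cont=0 payload=0x4C: varint #1 complete (value=1259218); reset -> completed=1 acc=0 shift=0
byte[3]=0xAB cont=1 payload=0x2B: acc |= 43<<0 -> completed=1 acc=43 shift=7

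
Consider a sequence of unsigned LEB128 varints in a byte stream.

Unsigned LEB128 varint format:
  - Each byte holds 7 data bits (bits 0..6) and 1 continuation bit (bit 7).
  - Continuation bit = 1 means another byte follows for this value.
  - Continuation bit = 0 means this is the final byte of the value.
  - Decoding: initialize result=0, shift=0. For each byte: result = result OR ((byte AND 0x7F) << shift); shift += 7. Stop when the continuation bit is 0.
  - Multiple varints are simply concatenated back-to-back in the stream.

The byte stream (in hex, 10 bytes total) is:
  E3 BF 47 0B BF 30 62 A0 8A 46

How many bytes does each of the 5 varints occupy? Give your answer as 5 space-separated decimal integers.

  byte[0]=0xE3 cont=1 payload=0x63=99: acc |= 99<<0 -> acc=99 shift=7
  byte[1]=0xBF cont=1 payload=0x3F=63: acc |= 63<<7 -> acc=8163 shift=14
  byte[2]=0x47 cont=0 payload=0x47=71: acc |= 71<<14 -> acc=1171427 shift=21 [end]
Varint 1: bytes[0:3] = E3 BF 47 -> value 1171427 (3 byte(s))
  byte[3]=0x0B cont=0 payload=0x0B=11: acc |= 11<<0 -> acc=11 shift=7 [end]
Varint 2: bytes[3:4] = 0B -> value 11 (1 byte(s))
  byte[4]=0xBF cont=1 payload=0x3F=63: acc |= 63<<0 -> acc=63 shift=7
  byte[5]=0x30 cont=0 payload=0x30=48: acc |= 48<<7 -> acc=6207 shift=14 [end]
Varint 3: bytes[4:6] = BF 30 -> value 6207 (2 byte(s))
  byte[6]=0x62 cont=0 payload=0x62=98: acc |= 98<<0 -> acc=98 shift=7 [end]
Varint 4: bytes[6:7] = 62 -> value 98 (1 byte(s))
  byte[7]=0xA0 cont=1 payload=0x20=32: acc |= 32<<0 -> acc=32 shift=7
  byte[8]=0x8A cont=1 payload=0x0A=10: acc |= 10<<7 -> acc=1312 shift=14
  byte[9]=0x46 cont=0 payload=0x46=70: acc |= 70<<14 -> acc=1148192 shift=21 [end]
Varint 5: bytes[7:10] = A0 8A 46 -> value 1148192 (3 byte(s))

Answer: 3 1 2 1 3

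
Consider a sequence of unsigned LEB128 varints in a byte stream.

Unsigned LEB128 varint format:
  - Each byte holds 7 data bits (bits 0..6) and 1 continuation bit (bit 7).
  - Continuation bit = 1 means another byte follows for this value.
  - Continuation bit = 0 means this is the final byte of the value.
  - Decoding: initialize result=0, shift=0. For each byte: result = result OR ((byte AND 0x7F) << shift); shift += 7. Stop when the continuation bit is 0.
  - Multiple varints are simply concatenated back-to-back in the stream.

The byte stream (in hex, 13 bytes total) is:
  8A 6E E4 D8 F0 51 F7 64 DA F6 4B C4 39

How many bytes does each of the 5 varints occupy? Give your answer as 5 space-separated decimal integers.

Answer: 2 4 2 3 2

Derivation:
  byte[0]=0x8A cont=1 payload=0x0A=10: acc |= 10<<0 -> acc=10 shift=7
  byte[1]=0x6E cont=0 payload=0x6E=110: acc |= 110<<7 -> acc=14090 shift=14 [end]
Varint 1: bytes[0:2] = 8A 6E -> value 14090 (2 byte(s))
  byte[2]=0xE4 cont=1 payload=0x64=100: acc |= 100<<0 -> acc=100 shift=7
  byte[3]=0xD8 cont=1 payload=0x58=88: acc |= 88<<7 -> acc=11364 shift=14
  byte[4]=0xF0 cont=1 payload=0x70=112: acc |= 112<<14 -> acc=1846372 shift=21
  byte[5]=0x51 cont=0 payload=0x51=81: acc |= 81<<21 -> acc=171715684 shift=28 [end]
Varint 2: bytes[2:6] = E4 D8 F0 51 -> value 171715684 (4 byte(s))
  byte[6]=0xF7 cont=1 payload=0x77=119: acc |= 119<<0 -> acc=119 shift=7
  byte[7]=0x64 cont=0 payload=0x64=100: acc |= 100<<7 -> acc=12919 shift=14 [end]
Varint 3: bytes[6:8] = F7 64 -> value 12919 (2 byte(s))
  byte[8]=0xDA cont=1 payload=0x5A=90: acc |= 90<<0 -> acc=90 shift=7
  byte[9]=0xF6 cont=1 payload=0x76=118: acc |= 118<<7 -> acc=15194 shift=14
  byte[10]=0x4B cont=0 payload=0x4B=75: acc |= 75<<14 -> acc=1243994 shift=21 [end]
Varint 4: bytes[8:11] = DA F6 4B -> value 1243994 (3 byte(s))
  byte[11]=0xC4 cont=1 payload=0x44=68: acc |= 68<<0 -> acc=68 shift=7
  byte[12]=0x39 cont=0 payload=0x39=57: acc |= 57<<7 -> acc=7364 shift=14 [end]
Varint 5: bytes[11:13] = C4 39 -> value 7364 (2 byte(s))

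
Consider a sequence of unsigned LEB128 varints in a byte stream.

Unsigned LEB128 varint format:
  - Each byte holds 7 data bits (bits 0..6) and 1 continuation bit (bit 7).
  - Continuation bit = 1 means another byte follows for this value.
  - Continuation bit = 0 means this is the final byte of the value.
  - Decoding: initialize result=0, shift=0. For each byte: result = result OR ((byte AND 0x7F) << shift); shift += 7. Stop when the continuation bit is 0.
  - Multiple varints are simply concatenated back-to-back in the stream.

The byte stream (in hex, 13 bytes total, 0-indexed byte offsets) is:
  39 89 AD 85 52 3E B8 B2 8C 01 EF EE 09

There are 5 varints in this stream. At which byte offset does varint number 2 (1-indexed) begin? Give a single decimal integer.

Answer: 1

Derivation:
  byte[0]=0x39 cont=0 payload=0x39=57: acc |= 57<<0 -> acc=57 shift=7 [end]
Varint 1: bytes[0:1] = 39 -> value 57 (1 byte(s))
  byte[1]=0x89 cont=1 payload=0x09=9: acc |= 9<<0 -> acc=9 shift=7
  byte[2]=0xAD cont=1 payload=0x2D=45: acc |= 45<<7 -> acc=5769 shift=14
  byte[3]=0x85 cont=1 payload=0x05=5: acc |= 5<<14 -> acc=87689 shift=21
  byte[4]=0x52 cont=0 payload=0x52=82: acc |= 82<<21 -> acc=172054153 shift=28 [end]
Varint 2: bytes[1:5] = 89 AD 85 52 -> value 172054153 (4 byte(s))
  byte[5]=0x3E cont=0 payload=0x3E=62: acc |= 62<<0 -> acc=62 shift=7 [end]
Varint 3: bytes[5:6] = 3E -> value 62 (1 byte(s))
  byte[6]=0xB8 cont=1 payload=0x38=56: acc |= 56<<0 -> acc=56 shift=7
  byte[7]=0xB2 cont=1 payload=0x32=50: acc |= 50<<7 -> acc=6456 shift=14
  byte[8]=0x8C cont=1 payload=0x0C=12: acc |= 12<<14 -> acc=203064 shift=21
  byte[9]=0x01 cont=0 payload=0x01=1: acc |= 1<<21 -> acc=2300216 shift=28 [end]
Varint 4: bytes[6:10] = B8 B2 8C 01 -> value 2300216 (4 byte(s))
  byte[10]=0xEF cont=1 payload=0x6F=111: acc |= 111<<0 -> acc=111 shift=7
  byte[11]=0xEE cont=1 payload=0x6E=110: acc |= 110<<7 -> acc=14191 shift=14
  byte[12]=0x09 cont=0 payload=0x09=9: acc |= 9<<14 -> acc=161647 shift=21 [end]
Varint 5: bytes[10:13] = EF EE 09 -> value 161647 (3 byte(s))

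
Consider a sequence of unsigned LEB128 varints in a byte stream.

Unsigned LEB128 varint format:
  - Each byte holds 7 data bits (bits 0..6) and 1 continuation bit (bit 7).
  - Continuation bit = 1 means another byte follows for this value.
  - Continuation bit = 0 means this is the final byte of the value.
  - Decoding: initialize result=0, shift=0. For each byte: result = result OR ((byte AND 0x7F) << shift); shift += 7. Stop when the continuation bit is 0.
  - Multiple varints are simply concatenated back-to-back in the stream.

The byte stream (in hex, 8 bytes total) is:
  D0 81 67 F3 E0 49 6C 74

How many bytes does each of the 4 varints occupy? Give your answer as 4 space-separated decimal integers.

  byte[0]=0xD0 cont=1 payload=0x50=80: acc |= 80<<0 -> acc=80 shift=7
  byte[1]=0x81 cont=1 payload=0x01=1: acc |= 1<<7 -> acc=208 shift=14
  byte[2]=0x67 cont=0 payload=0x67=103: acc |= 103<<14 -> acc=1687760 shift=21 [end]
Varint 1: bytes[0:3] = D0 81 67 -> value 1687760 (3 byte(s))
  byte[3]=0xF3 cont=1 payload=0x73=115: acc |= 115<<0 -> acc=115 shift=7
  byte[4]=0xE0 cont=1 payload=0x60=96: acc |= 96<<7 -> acc=12403 shift=14
  byte[5]=0x49 cont=0 payload=0x49=73: acc |= 73<<14 -> acc=1208435 shift=21 [end]
Varint 2: bytes[3:6] = F3 E0 49 -> value 1208435 (3 byte(s))
  byte[6]=0x6C cont=0 payload=0x6C=108: acc |= 108<<0 -> acc=108 shift=7 [end]
Varint 3: bytes[6:7] = 6C -> value 108 (1 byte(s))
  byte[7]=0x74 cont=0 payload=0x74=116: acc |= 116<<0 -> acc=116 shift=7 [end]
Varint 4: bytes[7:8] = 74 -> value 116 (1 byte(s))

Answer: 3 3 1 1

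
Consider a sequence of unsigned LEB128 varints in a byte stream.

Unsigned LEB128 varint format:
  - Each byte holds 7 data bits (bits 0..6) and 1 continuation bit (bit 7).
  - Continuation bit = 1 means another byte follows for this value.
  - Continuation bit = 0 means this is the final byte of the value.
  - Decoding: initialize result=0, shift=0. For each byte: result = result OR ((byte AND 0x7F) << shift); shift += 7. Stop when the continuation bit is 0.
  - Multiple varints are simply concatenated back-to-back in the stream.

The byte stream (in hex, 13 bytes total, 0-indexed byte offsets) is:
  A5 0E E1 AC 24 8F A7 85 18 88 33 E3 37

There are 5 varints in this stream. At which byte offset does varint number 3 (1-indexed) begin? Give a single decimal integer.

Answer: 5

Derivation:
  byte[0]=0xA5 cont=1 payload=0x25=37: acc |= 37<<0 -> acc=37 shift=7
  byte[1]=0x0E cont=0 payload=0x0E=14: acc |= 14<<7 -> acc=1829 shift=14 [end]
Varint 1: bytes[0:2] = A5 0E -> value 1829 (2 byte(s))
  byte[2]=0xE1 cont=1 payload=0x61=97: acc |= 97<<0 -> acc=97 shift=7
  byte[3]=0xAC cont=1 payload=0x2C=44: acc |= 44<<7 -> acc=5729 shift=14
  byte[4]=0x24 cont=0 payload=0x24=36: acc |= 36<<14 -> acc=595553 shift=21 [end]
Varint 2: bytes[2:5] = E1 AC 24 -> value 595553 (3 byte(s))
  byte[5]=0x8F cont=1 payload=0x0F=15: acc |= 15<<0 -> acc=15 shift=7
  byte[6]=0xA7 cont=1 payload=0x27=39: acc |= 39<<7 -> acc=5007 shift=14
  byte[7]=0x85 cont=1 payload=0x05=5: acc |= 5<<14 -> acc=86927 shift=21
  byte[8]=0x18 cont=0 payload=0x18=24: acc |= 24<<21 -> acc=50418575 shift=28 [end]
Varint 3: bytes[5:9] = 8F A7 85 18 -> value 50418575 (4 byte(s))
  byte[9]=0x88 cont=1 payload=0x08=8: acc |= 8<<0 -> acc=8 shift=7
  byte[10]=0x33 cont=0 payload=0x33=51: acc |= 51<<7 -> acc=6536 shift=14 [end]
Varint 4: bytes[9:11] = 88 33 -> value 6536 (2 byte(s))
  byte[11]=0xE3 cont=1 payload=0x63=99: acc |= 99<<0 -> acc=99 shift=7
  byte[12]=0x37 cont=0 payload=0x37=55: acc |= 55<<7 -> acc=7139 shift=14 [end]
Varint 5: bytes[11:13] = E3 37 -> value 7139 (2 byte(s))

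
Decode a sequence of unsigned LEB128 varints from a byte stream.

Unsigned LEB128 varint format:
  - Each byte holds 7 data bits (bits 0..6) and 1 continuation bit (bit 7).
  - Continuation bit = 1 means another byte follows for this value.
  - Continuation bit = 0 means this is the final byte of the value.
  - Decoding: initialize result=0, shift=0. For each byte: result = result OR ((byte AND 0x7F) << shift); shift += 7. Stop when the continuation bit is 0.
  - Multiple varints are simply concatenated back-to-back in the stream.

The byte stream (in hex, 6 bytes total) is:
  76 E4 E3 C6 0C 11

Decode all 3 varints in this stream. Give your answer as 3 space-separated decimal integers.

  byte[0]=0x76 cont=0 payload=0x76=118: acc |= 118<<0 -> acc=118 shift=7 [end]
Varint 1: bytes[0:1] = 76 -> value 118 (1 byte(s))
  byte[1]=0xE4 cont=1 payload=0x64=100: acc |= 100<<0 -> acc=100 shift=7
  byte[2]=0xE3 cont=1 payload=0x63=99: acc |= 99<<7 -> acc=12772 shift=14
  byte[3]=0xC6 cont=1 payload=0x46=70: acc |= 70<<14 -> acc=1159652 shift=21
  byte[4]=0x0C cont=0 payload=0x0C=12: acc |= 12<<21 -> acc=26325476 shift=28 [end]
Varint 2: bytes[1:5] = E4 E3 C6 0C -> value 26325476 (4 byte(s))
  byte[5]=0x11 cont=0 payload=0x11=17: acc |= 17<<0 -> acc=17 shift=7 [end]
Varint 3: bytes[5:6] = 11 -> value 17 (1 byte(s))

Answer: 118 26325476 17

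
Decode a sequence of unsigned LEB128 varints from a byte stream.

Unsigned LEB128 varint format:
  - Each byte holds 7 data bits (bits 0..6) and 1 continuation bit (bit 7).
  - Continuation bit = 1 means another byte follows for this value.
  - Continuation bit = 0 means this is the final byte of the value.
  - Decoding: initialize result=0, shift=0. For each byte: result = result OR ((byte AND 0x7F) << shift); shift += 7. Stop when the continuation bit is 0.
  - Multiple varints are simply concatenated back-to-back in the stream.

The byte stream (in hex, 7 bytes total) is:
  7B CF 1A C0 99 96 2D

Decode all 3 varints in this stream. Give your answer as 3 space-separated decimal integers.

  byte[0]=0x7B cont=0 payload=0x7B=123: acc |= 123<<0 -> acc=123 shift=7 [end]
Varint 1: bytes[0:1] = 7B -> value 123 (1 byte(s))
  byte[1]=0xCF cont=1 payload=0x4F=79: acc |= 79<<0 -> acc=79 shift=7
  byte[2]=0x1A cont=0 payload=0x1A=26: acc |= 26<<7 -> acc=3407 shift=14 [end]
Varint 2: bytes[1:3] = CF 1A -> value 3407 (2 byte(s))
  byte[3]=0xC0 cont=1 payload=0x40=64: acc |= 64<<0 -> acc=64 shift=7
  byte[4]=0x99 cont=1 payload=0x19=25: acc |= 25<<7 -> acc=3264 shift=14
  byte[5]=0x96 cont=1 payload=0x16=22: acc |= 22<<14 -> acc=363712 shift=21
  byte[6]=0x2D cont=0 payload=0x2D=45: acc |= 45<<21 -> acc=94735552 shift=28 [end]
Varint 3: bytes[3:7] = C0 99 96 2D -> value 94735552 (4 byte(s))

Answer: 123 3407 94735552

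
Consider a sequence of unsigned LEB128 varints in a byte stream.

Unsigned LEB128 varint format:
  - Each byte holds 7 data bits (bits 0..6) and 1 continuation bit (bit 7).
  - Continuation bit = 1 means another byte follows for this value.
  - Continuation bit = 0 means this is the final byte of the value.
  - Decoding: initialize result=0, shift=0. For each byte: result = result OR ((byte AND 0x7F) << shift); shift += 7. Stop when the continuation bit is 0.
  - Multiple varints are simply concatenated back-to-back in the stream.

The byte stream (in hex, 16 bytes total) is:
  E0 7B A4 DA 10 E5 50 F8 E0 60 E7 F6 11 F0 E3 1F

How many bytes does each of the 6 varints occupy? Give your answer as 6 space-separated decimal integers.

Answer: 2 3 2 3 3 3

Derivation:
  byte[0]=0xE0 cont=1 payload=0x60=96: acc |= 96<<0 -> acc=96 shift=7
  byte[1]=0x7B cont=0 payload=0x7B=123: acc |= 123<<7 -> acc=15840 shift=14 [end]
Varint 1: bytes[0:2] = E0 7B -> value 15840 (2 byte(s))
  byte[2]=0xA4 cont=1 payload=0x24=36: acc |= 36<<0 -> acc=36 shift=7
  byte[3]=0xDA cont=1 payload=0x5A=90: acc |= 90<<7 -> acc=11556 shift=14
  byte[4]=0x10 cont=0 payload=0x10=16: acc |= 16<<14 -> acc=273700 shift=21 [end]
Varint 2: bytes[2:5] = A4 DA 10 -> value 273700 (3 byte(s))
  byte[5]=0xE5 cont=1 payload=0x65=101: acc |= 101<<0 -> acc=101 shift=7
  byte[6]=0x50 cont=0 payload=0x50=80: acc |= 80<<7 -> acc=10341 shift=14 [end]
Varint 3: bytes[5:7] = E5 50 -> value 10341 (2 byte(s))
  byte[7]=0xF8 cont=1 payload=0x78=120: acc |= 120<<0 -> acc=120 shift=7
  byte[8]=0xE0 cont=1 payload=0x60=96: acc |= 96<<7 -> acc=12408 shift=14
  byte[9]=0x60 cont=0 payload=0x60=96: acc |= 96<<14 -> acc=1585272 shift=21 [end]
Varint 4: bytes[7:10] = F8 E0 60 -> value 1585272 (3 byte(s))
  byte[10]=0xE7 cont=1 payload=0x67=103: acc |= 103<<0 -> acc=103 shift=7
  byte[11]=0xF6 cont=1 payload=0x76=118: acc |= 118<<7 -> acc=15207 shift=14
  byte[12]=0x11 cont=0 payload=0x11=17: acc |= 17<<14 -> acc=293735 shift=21 [end]
Varint 5: bytes[10:13] = E7 F6 11 -> value 293735 (3 byte(s))
  byte[13]=0xF0 cont=1 payload=0x70=112: acc |= 112<<0 -> acc=112 shift=7
  byte[14]=0xE3 cont=1 payload=0x63=99: acc |= 99<<7 -> acc=12784 shift=14
  byte[15]=0x1F cont=0 payload=0x1F=31: acc |= 31<<14 -> acc=520688 shift=21 [end]
Varint 6: bytes[13:16] = F0 E3 1F -> value 520688 (3 byte(s))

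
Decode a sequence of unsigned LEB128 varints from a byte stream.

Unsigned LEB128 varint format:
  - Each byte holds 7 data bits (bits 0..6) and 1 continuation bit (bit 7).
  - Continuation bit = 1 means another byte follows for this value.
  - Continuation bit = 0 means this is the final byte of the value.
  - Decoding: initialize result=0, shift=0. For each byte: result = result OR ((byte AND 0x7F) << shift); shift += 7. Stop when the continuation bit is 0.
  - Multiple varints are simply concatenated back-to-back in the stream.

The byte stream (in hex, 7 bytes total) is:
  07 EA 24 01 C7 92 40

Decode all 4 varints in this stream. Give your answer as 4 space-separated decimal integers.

  byte[0]=0x07 cont=0 payload=0x07=7: acc |= 7<<0 -> acc=7 shift=7 [end]
Varint 1: bytes[0:1] = 07 -> value 7 (1 byte(s))
  byte[1]=0xEA cont=1 payload=0x6A=106: acc |= 106<<0 -> acc=106 shift=7
  byte[2]=0x24 cont=0 payload=0x24=36: acc |= 36<<7 -> acc=4714 shift=14 [end]
Varint 2: bytes[1:3] = EA 24 -> value 4714 (2 byte(s))
  byte[3]=0x01 cont=0 payload=0x01=1: acc |= 1<<0 -> acc=1 shift=7 [end]
Varint 3: bytes[3:4] = 01 -> value 1 (1 byte(s))
  byte[4]=0xC7 cont=1 payload=0x47=71: acc |= 71<<0 -> acc=71 shift=7
  byte[5]=0x92 cont=1 payload=0x12=18: acc |= 18<<7 -> acc=2375 shift=14
  byte[6]=0x40 cont=0 payload=0x40=64: acc |= 64<<14 -> acc=1050951 shift=21 [end]
Varint 4: bytes[4:7] = C7 92 40 -> value 1050951 (3 byte(s))

Answer: 7 4714 1 1050951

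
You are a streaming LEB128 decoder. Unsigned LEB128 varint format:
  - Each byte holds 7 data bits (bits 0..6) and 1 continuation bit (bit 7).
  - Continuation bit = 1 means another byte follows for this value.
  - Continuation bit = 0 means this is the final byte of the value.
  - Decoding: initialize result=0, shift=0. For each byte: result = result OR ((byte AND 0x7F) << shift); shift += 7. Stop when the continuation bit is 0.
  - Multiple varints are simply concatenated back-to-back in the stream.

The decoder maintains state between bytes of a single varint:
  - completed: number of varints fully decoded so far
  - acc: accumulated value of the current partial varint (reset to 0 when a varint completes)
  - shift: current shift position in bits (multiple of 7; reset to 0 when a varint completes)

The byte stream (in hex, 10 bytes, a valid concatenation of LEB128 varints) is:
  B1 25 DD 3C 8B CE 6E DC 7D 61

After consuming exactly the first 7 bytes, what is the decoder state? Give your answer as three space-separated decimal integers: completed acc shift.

Answer: 3 0 0

Derivation:
byte[0]=0xB1 cont=1 payload=0x31: acc |= 49<<0 -> completed=0 acc=49 shift=7
byte[1]=0x25 cont=0 payload=0x25: varint #1 complete (value=4785); reset -> completed=1 acc=0 shift=0
byte[2]=0xDD cont=1 payload=0x5D: acc |= 93<<0 -> completed=1 acc=93 shift=7
byte[3]=0x3C cont=0 payload=0x3C: varint #2 complete (value=7773); reset -> completed=2 acc=0 shift=0
byte[4]=0x8B cont=1 payload=0x0B: acc |= 11<<0 -> completed=2 acc=11 shift=7
byte[5]=0xCE cont=1 payload=0x4E: acc |= 78<<7 -> completed=2 acc=9995 shift=14
byte[6]=0x6E cont=0 payload=0x6E: varint #3 complete (value=1812235); reset -> completed=3 acc=0 shift=0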